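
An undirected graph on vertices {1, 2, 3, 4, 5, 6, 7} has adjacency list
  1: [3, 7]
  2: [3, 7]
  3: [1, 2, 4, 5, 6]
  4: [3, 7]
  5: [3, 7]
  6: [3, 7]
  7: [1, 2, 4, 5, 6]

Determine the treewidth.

2

A width-2 tree decomposition is:
Bags: B1 = {2, 3, 7}  B2 = {1, 3, 7}  B3 = {3, 4, 7}  B4 = {3, 5, 7}  B5 = {3, 6, 7}
Tree: B1–B2, B2–B3, B3–B4, B4–B5
The largest bag has 3 vertices, giving width 2; this decomposition certifies tw(G) ≤ 2. The edges 7–2–3–1–7 form a cycle, so G is not a tree and its treewidth is at least 2. The upper and lower bounds meet at 2, so that is the treewidth.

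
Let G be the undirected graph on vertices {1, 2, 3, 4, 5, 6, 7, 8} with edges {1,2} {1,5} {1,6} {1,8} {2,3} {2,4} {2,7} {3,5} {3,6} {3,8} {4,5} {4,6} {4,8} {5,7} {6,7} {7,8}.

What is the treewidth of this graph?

4

A width-4 tree decomposition is:
Bags: B1 = {1, 3, 4, 5, 7}  B2 = {1, 2, 3, 4, 7}  B3 = {1, 3, 4, 6, 7}  B4 = {1, 3, 4, 7, 8}
Tree: B1–B2, B2–B3, B3–B4
Each bag holds 5 vertices, so the decomposition has width 4, which upper-bounds the treewidth. For the lower bound: the 5 vertex sets {5,7}, {2,4}, {3,6}, {1}, {8} are disjoint, each induces a connected subgraph, and every pair is joined by at least one edge of G. Contracting each set to a single vertex therefore yields K_{5} as a minor, and since treewidth is minor-monotone, tw(G) ≥ tw(K_{5}) = 4. Hence tw(G) = 4 exactly.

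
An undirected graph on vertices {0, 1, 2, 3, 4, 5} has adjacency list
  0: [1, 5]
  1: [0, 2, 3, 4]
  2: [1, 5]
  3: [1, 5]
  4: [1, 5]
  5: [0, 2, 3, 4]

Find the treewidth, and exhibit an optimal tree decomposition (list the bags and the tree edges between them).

The largest bag has 3 vertices, giving width 2; this decomposition certifies tw(G) ≤ 2. For the lower bound, G contains the cycle 0–5–2–1–0, so G is not a forest; only forests have treewidth ≤ 1, hence tw(G) ≥ 2. Hence tw(G) = 2 exactly.

Treewidth 2.
One such decomposition:
Bags: B1 = {0, 1, 5}  B2 = {1, 2, 5}  B3 = {1, 3, 5}  B4 = {1, 4, 5}
Tree: B1–B2, B2–B3, B3–B4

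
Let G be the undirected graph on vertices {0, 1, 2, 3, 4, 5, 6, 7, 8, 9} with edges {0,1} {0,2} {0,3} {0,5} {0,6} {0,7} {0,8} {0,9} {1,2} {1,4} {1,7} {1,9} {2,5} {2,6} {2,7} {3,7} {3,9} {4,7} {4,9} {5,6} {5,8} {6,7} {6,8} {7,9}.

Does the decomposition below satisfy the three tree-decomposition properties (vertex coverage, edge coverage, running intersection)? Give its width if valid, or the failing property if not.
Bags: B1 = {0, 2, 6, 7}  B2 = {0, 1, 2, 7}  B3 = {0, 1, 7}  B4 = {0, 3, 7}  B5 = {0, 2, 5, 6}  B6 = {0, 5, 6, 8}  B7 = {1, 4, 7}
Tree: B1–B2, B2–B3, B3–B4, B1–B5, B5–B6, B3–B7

No — vertex 9 appears in no bag.

A tree decomposition must satisfy three properties: every vertex lies in some bag; for every edge, both endpoints lie together in some bag; and for every vertex, the bags containing it form a connected subtree. Here vertex 9 appears in no bag, so the decomposition is invalid.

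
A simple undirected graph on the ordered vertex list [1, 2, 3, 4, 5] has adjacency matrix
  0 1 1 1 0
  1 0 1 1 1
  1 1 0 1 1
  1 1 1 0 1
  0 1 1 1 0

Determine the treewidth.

A width-3 tree decomposition is:
Bags: B1 = {1, 2, 3, 4}  B2 = {2, 3, 4, 5}
Tree: B1–B2
The largest bag has 4 vertices, giving width 3; this decomposition certifies tw(G) ≤ 3. On the other hand G contains the 4-clique {1, 2, 3, 4}. A clique must lie in a single bag of any decomposition, so no decomposition can have width below 3. Combining the bounds, tw(G) = 3.

3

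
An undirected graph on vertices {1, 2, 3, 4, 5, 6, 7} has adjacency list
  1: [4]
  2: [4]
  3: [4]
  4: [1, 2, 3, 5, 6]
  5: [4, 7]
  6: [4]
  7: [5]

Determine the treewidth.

1

A width-1 tree decomposition is:
Bags: B1 = {2, 4}  B2 = {4, 5}  B3 = {1, 4}  B4 = {4, 6}  B5 = {5, 7}  B6 = {3, 4}
Tree: B1–B2, B2–B3, B1–B4, B2–B5, B1–B6
Each bag holds 2 vertices, so the decomposition has width 1, which upper-bounds the treewidth. G has an edge, so its treewidth is at least 1. Combining the bounds, tw(G) = 1.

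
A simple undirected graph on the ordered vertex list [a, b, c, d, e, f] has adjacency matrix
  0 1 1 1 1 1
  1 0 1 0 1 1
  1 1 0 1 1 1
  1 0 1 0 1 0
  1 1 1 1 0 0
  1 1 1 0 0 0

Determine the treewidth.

A width-3 tree decomposition is:
Bags: B1 = {a, b, c, e}  B2 = {a, b, c, f}  B3 = {a, c, d, e}
Tree: B1–B2, B1–B3
The largest bag has 4 vertices, giving width 3; this decomposition certifies tw(G) ≤ 3. On the other hand G contains the 4-clique {a, c, d, e}. A clique must lie in a single bag of any decomposition, so no decomposition can have width below 3. The upper and lower bounds meet at 3, so that is the treewidth.

3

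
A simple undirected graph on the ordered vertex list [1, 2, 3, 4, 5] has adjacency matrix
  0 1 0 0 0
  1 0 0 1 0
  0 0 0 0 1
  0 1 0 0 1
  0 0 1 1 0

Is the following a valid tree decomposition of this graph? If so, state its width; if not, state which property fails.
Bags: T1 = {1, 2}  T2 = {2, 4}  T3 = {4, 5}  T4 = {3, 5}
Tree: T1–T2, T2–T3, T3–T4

Yes; width 1.

Every vertex of G appears in some bag (union = {1, 2, 3, 4, 5}); every edge is covered by a bag; and for each vertex v the set of bags containing v is connected in the bag tree. The decomposition is therefore valid. The largest bag has 2 vertices, so the width is 1.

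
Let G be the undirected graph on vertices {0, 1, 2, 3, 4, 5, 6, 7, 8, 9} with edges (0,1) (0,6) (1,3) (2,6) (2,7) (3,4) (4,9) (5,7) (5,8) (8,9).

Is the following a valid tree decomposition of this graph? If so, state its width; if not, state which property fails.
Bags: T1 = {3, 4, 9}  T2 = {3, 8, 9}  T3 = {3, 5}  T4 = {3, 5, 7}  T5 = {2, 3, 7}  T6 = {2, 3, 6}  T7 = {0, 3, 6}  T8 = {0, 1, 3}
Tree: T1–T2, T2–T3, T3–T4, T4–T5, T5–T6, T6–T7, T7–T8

A tree decomposition must satisfy three properties: every vertex lies in some bag; for every edge, both endpoints lie together in some bag; and for every vertex, the bags containing it form a connected subtree. Here edge (8,5) lies in no bag, so the decomposition is invalid.

No — edge (8,5) lies in no bag.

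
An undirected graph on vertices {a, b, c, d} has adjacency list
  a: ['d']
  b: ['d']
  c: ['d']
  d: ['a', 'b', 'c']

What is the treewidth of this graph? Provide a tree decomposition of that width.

Every bag has size at most 2, so the width is 2 − 1 = 1 and tw(G) ≤ 1. Since G has at least one edge (e.g. d–b), it is not an edgeless graph, so tw(G) ≥ 1. Therefore the treewidth is 1.

Treewidth 1.
One such decomposition:
Bags: B1 = {b, d}  B2 = {a, d}  B3 = {c, d}
Tree: B1–B2, B2–B3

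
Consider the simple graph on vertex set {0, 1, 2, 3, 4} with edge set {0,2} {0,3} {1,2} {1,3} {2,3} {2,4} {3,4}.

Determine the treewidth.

2

A width-2 tree decomposition is:
Bags: B1 = {2, 3, 4}  B2 = {1, 2, 3}  B3 = {0, 2, 3}
Tree: B1–B2, B1–B3
The largest bag has 3 vertices, giving width 2; this decomposition certifies tw(G) ≤ 2. For the lower bound, the 3 vertices {0, 2, 3} are pairwise adjacent, and any tree decomposition puts a clique entirely inside one bag — forcing width ≥ 2. Combining the bounds, tw(G) = 2.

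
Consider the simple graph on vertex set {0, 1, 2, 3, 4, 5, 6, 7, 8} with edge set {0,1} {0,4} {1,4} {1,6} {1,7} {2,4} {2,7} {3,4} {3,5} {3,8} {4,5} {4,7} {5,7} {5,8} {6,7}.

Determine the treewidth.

2

A width-2 tree decomposition is:
Bags: B1 = {0, 1, 4}  B2 = {1, 4, 7}  B3 = {4, 5, 7}  B4 = {2, 4, 7}  B5 = {1, 6, 7}  B6 = {3, 4, 5}  B7 = {3, 5, 8}
Tree: B1–B2, B2–B3, B2–B4, B2–B5, B3–B6, B6–B7
Every bag has size at most 3, so the width is 3 − 1 = 2 and tw(G) ≤ 2. Conversely, {3, 5, 8} is a clique of size 3, and the vertices of any clique must share a bag in every tree decomposition; so some bag has ≥ 3 vertices and tw(G) ≥ 2. Combining the bounds, tw(G) = 2.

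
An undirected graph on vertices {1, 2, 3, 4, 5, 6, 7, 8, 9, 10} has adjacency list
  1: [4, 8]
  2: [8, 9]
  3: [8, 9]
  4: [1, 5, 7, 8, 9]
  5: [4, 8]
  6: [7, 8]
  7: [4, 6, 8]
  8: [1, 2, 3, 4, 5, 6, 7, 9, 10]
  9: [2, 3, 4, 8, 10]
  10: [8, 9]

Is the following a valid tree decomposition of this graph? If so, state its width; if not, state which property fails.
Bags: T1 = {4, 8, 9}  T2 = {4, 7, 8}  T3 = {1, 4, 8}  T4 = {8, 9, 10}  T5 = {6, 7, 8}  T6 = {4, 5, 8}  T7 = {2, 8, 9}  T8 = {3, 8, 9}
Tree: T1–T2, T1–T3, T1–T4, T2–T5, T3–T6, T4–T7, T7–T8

Yes; width 2.

Vertex coverage: the bags together contain {1, 2, 3, 4, 5, 6, 7, 8, 9, 10}, the full vertex set. Edge coverage: each edge of G has both endpoints in at least one bag. Running intersection: for every vertex, the bags containing it form a connected subtree. All three properties hold, so this is a valid tree decomposition of width max|bag| − 1 = 2, and hence tw(G) ≤ 2.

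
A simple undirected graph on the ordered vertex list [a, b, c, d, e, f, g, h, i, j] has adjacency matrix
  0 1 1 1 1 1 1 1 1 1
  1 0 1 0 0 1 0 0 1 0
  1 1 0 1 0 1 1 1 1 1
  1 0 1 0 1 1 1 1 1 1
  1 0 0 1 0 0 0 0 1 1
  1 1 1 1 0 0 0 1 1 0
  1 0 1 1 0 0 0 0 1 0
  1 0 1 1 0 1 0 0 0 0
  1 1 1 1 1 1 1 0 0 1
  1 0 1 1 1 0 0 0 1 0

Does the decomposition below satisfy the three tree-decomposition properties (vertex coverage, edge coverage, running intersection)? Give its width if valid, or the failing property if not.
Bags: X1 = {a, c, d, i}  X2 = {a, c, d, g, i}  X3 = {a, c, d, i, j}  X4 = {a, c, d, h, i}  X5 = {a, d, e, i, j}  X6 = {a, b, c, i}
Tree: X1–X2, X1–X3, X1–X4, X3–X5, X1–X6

No — vertex f appears in no bag.

A tree decomposition must satisfy three properties: every vertex lies in some bag; for every edge, both endpoints lie together in some bag; and for every vertex, the bags containing it form a connected subtree. Here vertex f appears in no bag, so the decomposition is invalid.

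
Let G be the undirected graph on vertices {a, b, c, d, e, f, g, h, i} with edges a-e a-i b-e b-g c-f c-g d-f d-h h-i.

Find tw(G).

A width-2 tree decomposition is:
Bags: B1 = {a, b, e}  B2 = {a, b, g}  B3 = {a, c, g}  B4 = {a, c, f}  B5 = {a, d, f}  B6 = {a, d, h}  B7 = {a, h, i}
Tree: B1–B2, B2–B3, B3–B4, B4–B5, B5–B6, B6–B7
Every bag has size at most 3, so the width is 3 − 1 = 2 and tw(G) ≤ 2. The edges a–e–b–g–c–f–d–h–i–a form a cycle, so G is not a tree and its treewidth is at least 2. Hence tw(G) = 2 exactly.

2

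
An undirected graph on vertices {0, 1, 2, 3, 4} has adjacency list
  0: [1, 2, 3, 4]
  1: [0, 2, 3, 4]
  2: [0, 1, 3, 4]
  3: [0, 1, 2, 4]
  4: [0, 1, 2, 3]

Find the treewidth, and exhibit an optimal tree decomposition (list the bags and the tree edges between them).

With just one bag of size 5, the width is 5 − 1 = 4, so tw(G) ≤ 4. Conversely, {0, 1, 2, 3, 4} is a clique of size 5, and the vertices of any clique must share a bag in every tree decomposition; so some bag has ≥ 5 vertices and tw(G) ≥ 4. The upper and lower bounds meet at 4, so that is the treewidth.

Treewidth 4.
Bags: B1 = {0, 1, 2, 3, 4}
Tree: (single bag)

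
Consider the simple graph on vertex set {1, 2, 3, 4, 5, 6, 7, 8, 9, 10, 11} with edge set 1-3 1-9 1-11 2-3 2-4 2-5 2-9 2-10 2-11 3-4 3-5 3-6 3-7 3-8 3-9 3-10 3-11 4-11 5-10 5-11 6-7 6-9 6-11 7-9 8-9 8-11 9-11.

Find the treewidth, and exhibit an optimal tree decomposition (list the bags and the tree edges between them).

Every bag has size at most 4, so the width is 4 − 1 = 3 and tw(G) ≤ 3. On the other hand G contains the 4-clique {2, 3, 5, 10}. A clique must lie in a single bag of any decomposition, so no decomposition can have width below 3. Combining the bounds, tw(G) = 3.

Treewidth 3.
Bags: B1 = {2, 3, 5, 11}  B2 = {2, 3, 4, 11}  B3 = {2, 3, 9, 11}  B4 = {3, 6, 9, 11}  B5 = {1, 3, 9, 11}  B6 = {3, 6, 7, 9}  B7 = {2, 3, 5, 10}  B8 = {3, 8, 9, 11}
Tree: B1–B2, B1–B3, B3–B4, B3–B5, B4–B6, B1–B7, B3–B8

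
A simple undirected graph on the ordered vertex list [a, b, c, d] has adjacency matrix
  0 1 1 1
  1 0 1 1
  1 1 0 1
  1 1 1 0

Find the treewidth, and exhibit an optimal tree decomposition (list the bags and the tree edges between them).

With just one bag of size 4, the width is 4 − 1 = 3, so tw(G) ≤ 3. On the other hand G contains the 4-clique {a, b, c, d}. A clique must lie in a single bag of any decomposition, so no decomposition can have width below 3. Combining the bounds, tw(G) = 3.

Treewidth 3.
One optimal decomposition is:
Bags: B1 = {a, b, c, d}
Tree: (single bag)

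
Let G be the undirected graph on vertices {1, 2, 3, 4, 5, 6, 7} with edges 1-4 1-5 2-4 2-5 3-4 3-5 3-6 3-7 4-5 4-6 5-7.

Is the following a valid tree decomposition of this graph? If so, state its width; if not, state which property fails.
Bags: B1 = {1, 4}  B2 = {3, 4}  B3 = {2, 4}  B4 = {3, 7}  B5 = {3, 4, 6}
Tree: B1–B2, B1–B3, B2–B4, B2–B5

No — vertex 5 appears in no bag.

A tree decomposition must satisfy three properties: every vertex lies in some bag; for every edge, both endpoints lie together in some bag; and for every vertex, the bags containing it form a connected subtree. Here vertex 5 appears in no bag, so the decomposition is invalid.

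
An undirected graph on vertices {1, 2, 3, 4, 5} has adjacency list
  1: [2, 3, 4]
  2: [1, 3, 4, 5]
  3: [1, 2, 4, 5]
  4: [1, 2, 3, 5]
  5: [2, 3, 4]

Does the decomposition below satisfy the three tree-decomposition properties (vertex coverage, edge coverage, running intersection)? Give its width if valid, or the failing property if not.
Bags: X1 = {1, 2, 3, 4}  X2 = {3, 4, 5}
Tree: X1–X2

No — edge (2,5) lies in no bag.

A tree decomposition must satisfy three properties: every vertex lies in some bag; for every edge, both endpoints lie together in some bag; and for every vertex, the bags containing it form a connected subtree. Here edge (2,5) lies in no bag, so the decomposition is invalid.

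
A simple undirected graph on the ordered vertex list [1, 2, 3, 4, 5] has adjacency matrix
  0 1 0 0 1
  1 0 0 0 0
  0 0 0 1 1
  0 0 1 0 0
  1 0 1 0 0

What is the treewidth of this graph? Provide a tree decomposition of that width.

Treewidth 1.
One optimal decomposition is:
Bags: B1 = {3, 5}  B2 = {3, 4}  B3 = {1, 5}  B4 = {1, 2}
Tree: B1–B2, B1–B3, B3–B4

Every bag has size at most 2, so the width is 2 − 1 = 1 and tw(G) ≤ 1. Since G has at least one edge (e.g. 5–3), it is not an edgeless graph, so tw(G) ≥ 1. Hence tw(G) = 1 exactly.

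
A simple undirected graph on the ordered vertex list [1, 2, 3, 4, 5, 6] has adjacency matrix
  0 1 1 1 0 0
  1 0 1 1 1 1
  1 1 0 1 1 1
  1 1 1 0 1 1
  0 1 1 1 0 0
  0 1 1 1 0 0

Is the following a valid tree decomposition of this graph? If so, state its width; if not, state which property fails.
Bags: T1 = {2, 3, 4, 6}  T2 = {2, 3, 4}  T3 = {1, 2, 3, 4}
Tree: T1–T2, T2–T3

A tree decomposition must satisfy three properties: every vertex lies in some bag; for every edge, both endpoints lie together in some bag; and for every vertex, the bags containing it form a connected subtree. Here vertex 5 appears in no bag, so the decomposition is invalid.

No — vertex 5 appears in no bag.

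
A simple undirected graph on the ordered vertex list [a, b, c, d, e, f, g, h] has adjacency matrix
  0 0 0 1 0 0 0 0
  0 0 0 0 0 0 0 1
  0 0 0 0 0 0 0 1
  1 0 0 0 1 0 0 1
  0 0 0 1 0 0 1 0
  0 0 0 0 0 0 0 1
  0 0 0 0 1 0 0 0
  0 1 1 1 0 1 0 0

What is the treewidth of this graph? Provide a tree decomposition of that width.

Every bag has size at most 2, so the width is 2 − 1 = 1 and tw(G) ≤ 1. Any graph with an edge has treewidth ≥ 1, and G has the edge h–d. Combining the bounds, tw(G) = 1.

Treewidth 1.
One such decomposition:
Bags: B1 = {d, h}  B2 = {a, d}  B3 = {b, h}  B4 = {c, h}  B5 = {d, e}  B6 = {e, g}  B7 = {f, h}
Tree: B1–B2, B1–B3, B3–B4, B2–B5, B5–B6, B3–B7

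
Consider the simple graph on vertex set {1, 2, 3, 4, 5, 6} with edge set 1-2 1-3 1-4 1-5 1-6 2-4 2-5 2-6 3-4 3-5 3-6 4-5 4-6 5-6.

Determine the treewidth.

A width-4 tree decomposition is:
Bags: B1 = {1, 2, 4, 5, 6}  B2 = {1, 3, 4, 5, 6}
Tree: B1–B2
Each bag holds 5 vertices, so the decomposition has width 4, which upper-bounds the treewidth. Conversely, {1, 2, 4, 5, 6} is a clique of size 5, and the vertices of any clique must share a bag in every tree decomposition; so some bag has ≥ 5 vertices and tw(G) ≥ 4. Combining the bounds, tw(G) = 4.

4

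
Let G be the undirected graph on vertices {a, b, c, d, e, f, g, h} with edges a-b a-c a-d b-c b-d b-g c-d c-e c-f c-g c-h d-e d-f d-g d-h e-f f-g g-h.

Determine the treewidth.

A width-3 tree decomposition is:
Bags: B1 = {c, d, f, g}  B2 = {c, d, e, f}  B3 = {c, d, g, h}  B4 = {b, c, d, g}  B5 = {a, b, c, d}
Tree: B1–B2, B1–B3, B1–B4, B4–B5
The largest bag has 4 vertices, giving width 3; this decomposition certifies tw(G) ≤ 3. For the lower bound, the 4 vertices {c, d, g, h} are pairwise adjacent, and any tree decomposition puts a clique entirely inside one bag — forcing width ≥ 3. Therefore the treewidth is 3.

3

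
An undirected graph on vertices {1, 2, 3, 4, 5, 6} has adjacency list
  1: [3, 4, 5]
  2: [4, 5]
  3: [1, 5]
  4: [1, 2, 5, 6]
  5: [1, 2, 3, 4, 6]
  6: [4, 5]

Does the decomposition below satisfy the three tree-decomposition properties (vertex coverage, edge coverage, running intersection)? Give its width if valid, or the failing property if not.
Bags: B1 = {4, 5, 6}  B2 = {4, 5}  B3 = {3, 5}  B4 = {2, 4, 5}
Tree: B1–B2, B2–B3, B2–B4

No — vertex 1 appears in no bag.

A tree decomposition must satisfy three properties: every vertex lies in some bag; for every edge, both endpoints lie together in some bag; and for every vertex, the bags containing it form a connected subtree. Here vertex 1 appears in no bag, so the decomposition is invalid.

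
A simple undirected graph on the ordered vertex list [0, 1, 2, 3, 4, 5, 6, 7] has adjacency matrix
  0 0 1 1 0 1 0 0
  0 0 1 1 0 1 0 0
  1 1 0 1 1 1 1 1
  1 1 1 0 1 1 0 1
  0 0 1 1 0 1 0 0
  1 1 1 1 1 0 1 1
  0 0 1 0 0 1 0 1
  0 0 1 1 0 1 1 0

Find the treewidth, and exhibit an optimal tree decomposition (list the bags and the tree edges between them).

Treewidth 3.
One such decomposition:
Bags: B1 = {2, 3, 4, 5}  B2 = {2, 3, 5, 7}  B3 = {0, 2, 3, 5}  B4 = {2, 5, 6, 7}  B5 = {1, 2, 3, 5}
Tree: B1–B2, B2–B3, B2–B4, B1–B5

The largest bag has 4 vertices, giving width 3; this decomposition certifies tw(G) ≤ 3. Conversely, {0, 2, 3, 5} is a clique of size 4, and the vertices of any clique must share a bag in every tree decomposition; so some bag has ≥ 4 vertices and tw(G) ≥ 3. The upper and lower bounds meet at 3, so that is the treewidth.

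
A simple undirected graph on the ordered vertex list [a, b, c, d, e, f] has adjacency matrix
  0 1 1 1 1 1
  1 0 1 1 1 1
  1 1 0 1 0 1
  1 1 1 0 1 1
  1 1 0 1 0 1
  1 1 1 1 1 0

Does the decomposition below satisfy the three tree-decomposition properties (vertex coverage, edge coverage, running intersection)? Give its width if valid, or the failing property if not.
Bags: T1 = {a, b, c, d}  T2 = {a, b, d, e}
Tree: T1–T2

No — vertex f appears in no bag.

A tree decomposition must satisfy three properties: every vertex lies in some bag; for every edge, both endpoints lie together in some bag; and for every vertex, the bags containing it form a connected subtree. Here vertex f appears in no bag, so the decomposition is invalid.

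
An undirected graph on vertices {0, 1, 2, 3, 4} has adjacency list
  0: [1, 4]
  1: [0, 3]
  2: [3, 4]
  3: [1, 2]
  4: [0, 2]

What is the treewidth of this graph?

2

A width-2 tree decomposition is:
Bags: B1 = {2, 3, 4}  B2 = {0, 3, 4}  B3 = {0, 1, 3}
Tree: B1–B2, B2–B3
The largest bag has 3 vertices, giving width 2; this decomposition certifies tw(G) ≤ 2. For the lower bound, G contains the cycle 3–2–4–0–1–3, so G is not a forest; only forests have treewidth ≤ 1, hence tw(G) ≥ 2. Therefore the treewidth is 2.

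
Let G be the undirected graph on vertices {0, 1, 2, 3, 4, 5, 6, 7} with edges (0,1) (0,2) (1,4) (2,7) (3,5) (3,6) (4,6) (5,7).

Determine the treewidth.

2

A width-2 tree decomposition is:
Bags: B1 = {3, 5, 7}  B2 = {3, 6, 7}  B3 = {4, 6, 7}  B4 = {1, 4, 7}  B5 = {0, 1, 7}  B6 = {0, 2, 7}
Tree: B1–B2, B2–B3, B3–B4, B4–B5, B5–B6
The largest bag has 3 vertices, giving width 2; this decomposition certifies tw(G) ≤ 2. Since 7–5–3–6–4–1–0–2–7 is a cycle in G, G is not acyclic. Forests are exactly the graphs of treewidth ≤ 1, so tw(G) ≥ 2. Hence tw(G) = 2 exactly.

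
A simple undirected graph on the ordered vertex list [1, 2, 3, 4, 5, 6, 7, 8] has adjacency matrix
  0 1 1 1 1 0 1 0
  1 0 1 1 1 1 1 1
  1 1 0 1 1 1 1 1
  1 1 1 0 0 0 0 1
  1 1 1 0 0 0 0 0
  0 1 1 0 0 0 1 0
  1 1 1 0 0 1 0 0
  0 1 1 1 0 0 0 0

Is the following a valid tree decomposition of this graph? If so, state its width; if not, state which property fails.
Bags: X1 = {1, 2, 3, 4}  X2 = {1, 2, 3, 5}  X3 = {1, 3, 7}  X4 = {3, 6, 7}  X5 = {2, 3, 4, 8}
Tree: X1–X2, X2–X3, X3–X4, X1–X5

No — edge (2,7) lies in no bag.

A tree decomposition must satisfy three properties: every vertex lies in some bag; for every edge, both endpoints lie together in some bag; and for every vertex, the bags containing it form a connected subtree. Here edge (2,7) lies in no bag, so the decomposition is invalid.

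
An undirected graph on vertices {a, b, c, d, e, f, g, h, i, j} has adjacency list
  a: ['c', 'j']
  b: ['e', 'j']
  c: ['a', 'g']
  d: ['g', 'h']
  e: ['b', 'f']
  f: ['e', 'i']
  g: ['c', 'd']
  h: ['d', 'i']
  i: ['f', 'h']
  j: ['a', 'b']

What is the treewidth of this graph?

A width-2 tree decomposition is:
Bags: B1 = {a, c, g}  B2 = {a, d, g}  B3 = {a, d, h}  B4 = {a, h, i}  B5 = {a, f, i}  B6 = {a, e, f}  B7 = {a, b, e}  B8 = {a, b, j}
Tree: B1–B2, B2–B3, B3–B4, B4–B5, B5–B6, B6–B7, B7–B8
Each bag holds 3 vertices, so the decomposition has width 2, which upper-bounds the treewidth. For the lower bound, G contains the cycle a–c–g–d–h–i–f–e–b–j–a, so G is not a forest; only forests have treewidth ≤ 1, hence tw(G) ≥ 2. Hence tw(G) = 2 exactly.

2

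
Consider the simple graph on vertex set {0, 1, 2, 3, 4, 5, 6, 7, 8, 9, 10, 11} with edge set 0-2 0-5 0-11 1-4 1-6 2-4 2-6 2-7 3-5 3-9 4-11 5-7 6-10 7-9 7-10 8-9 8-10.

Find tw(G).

A width-3 tree decomposition is:
Bags: B1 = {3, 8, 9, 10}  B2 = {3, 7, 9, 10}  B3 = {3, 5, 7, 10}  B4 = {5, 6, 7, 10}  B5 = {2, 5, 6, 7}  B6 = {0, 2, 5, 6}  B7 = {0, 1, 2, 6}  B8 = {0, 1, 2, 4}  B9 = {0, 1, 4, 11}
Tree: B1–B2, B2–B3, B3–B4, B4–B5, B5–B6, B6–B7, B7–B8, B8–B9
Each bag holds 4 vertices, so the decomposition has width 3, which upper-bounds the treewidth. For the lower bound: the 4 vertex sets {3,8,9}, {10}, {7}, {0,2,5,6} are disjoint, each induces a connected subgraph, and every pair is joined by at least one edge of G. Contracting each set to a single vertex therefore yields K_{4} as a minor, and since treewidth is minor-monotone, tw(G) ≥ tw(K_{4}) = 3. Hence tw(G) = 3 exactly.

3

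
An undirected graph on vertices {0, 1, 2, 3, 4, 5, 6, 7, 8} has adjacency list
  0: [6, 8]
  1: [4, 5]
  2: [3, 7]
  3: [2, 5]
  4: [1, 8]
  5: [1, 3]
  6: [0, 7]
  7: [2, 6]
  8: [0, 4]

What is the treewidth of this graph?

A width-2 tree decomposition is:
Bags: B1 = {2, 3, 5}  B2 = {2, 5, 7}  B3 = {5, 6, 7}  B4 = {0, 5, 6}  B5 = {0, 5, 8}  B6 = {4, 5, 8}  B7 = {1, 4, 5}
Tree: B1–B2, B2–B3, B3–B4, B4–B5, B5–B6, B6–B7
Every bag has size at most 3, so the width is 3 − 1 = 2 and tw(G) ≤ 2. The edges 5–3–2–7–6–0–8–4–1–5 form a cycle, so G is not a tree and its treewidth is at least 2. Therefore the treewidth is 2.

2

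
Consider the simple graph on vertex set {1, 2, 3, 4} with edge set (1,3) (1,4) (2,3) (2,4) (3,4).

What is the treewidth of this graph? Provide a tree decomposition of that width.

Each bag holds 3 vertices, so the decomposition has width 2, which upper-bounds the treewidth. On the other hand G contains the 3-clique {1, 3, 4}. A clique must lie in a single bag of any decomposition, so no decomposition can have width below 2. Combining the bounds, tw(G) = 2.

Treewidth 2.
One such decomposition:
Bags: B1 = {1, 3, 4}  B2 = {2, 3, 4}
Tree: B1–B2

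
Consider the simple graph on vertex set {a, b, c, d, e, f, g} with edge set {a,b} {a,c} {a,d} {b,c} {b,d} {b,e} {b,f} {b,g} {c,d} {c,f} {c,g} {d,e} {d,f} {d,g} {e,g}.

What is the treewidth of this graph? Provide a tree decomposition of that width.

Treewidth 3.
One optimal decomposition is:
Bags: B1 = {a, b, c, d}  B2 = {b, c, d, g}  B3 = {b, c, d, f}  B4 = {b, d, e, g}
Tree: B1–B2, B2–B3, B2–B4

Every bag has size at most 4, so the width is 4 − 1 = 3 and tw(G) ≤ 3. On the other hand G contains the 4-clique {b, d, e, g}. A clique must lie in a single bag of any decomposition, so no decomposition can have width below 3. Therefore the treewidth is 3.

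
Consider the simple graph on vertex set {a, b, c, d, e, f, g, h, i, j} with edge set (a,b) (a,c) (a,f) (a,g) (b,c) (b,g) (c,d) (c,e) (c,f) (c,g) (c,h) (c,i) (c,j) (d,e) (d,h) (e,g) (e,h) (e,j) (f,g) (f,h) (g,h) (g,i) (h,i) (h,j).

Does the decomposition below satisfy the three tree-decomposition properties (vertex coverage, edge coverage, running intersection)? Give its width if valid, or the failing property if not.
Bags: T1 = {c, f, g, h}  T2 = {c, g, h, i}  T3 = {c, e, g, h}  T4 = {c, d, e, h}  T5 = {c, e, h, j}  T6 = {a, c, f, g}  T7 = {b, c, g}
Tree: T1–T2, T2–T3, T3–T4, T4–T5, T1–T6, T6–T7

A tree decomposition must satisfy three properties: every vertex lies in some bag; for every edge, both endpoints lie together in some bag; and for every vertex, the bags containing it form a connected subtree. Here edge (a,b) lies in no bag, so the decomposition is invalid.

No — edge (a,b) lies in no bag.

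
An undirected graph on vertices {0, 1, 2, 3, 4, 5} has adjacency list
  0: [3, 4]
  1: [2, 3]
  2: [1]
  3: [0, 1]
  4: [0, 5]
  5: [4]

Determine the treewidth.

A width-1 tree decomposition is:
Bags: B1 = {1, 2}  B2 = {1, 3}  B3 = {0, 3}  B4 = {0, 4}  B5 = {4, 5}
Tree: B1–B2, B2–B3, B3–B4, B4–B5
The largest bag has 2 vertices, giving width 1; this decomposition certifies tw(G) ≤ 1. Since G has at least one edge (e.g. 2–1), it is not an edgeless graph, so tw(G) ≥ 1. Hence tw(G) = 1 exactly.

1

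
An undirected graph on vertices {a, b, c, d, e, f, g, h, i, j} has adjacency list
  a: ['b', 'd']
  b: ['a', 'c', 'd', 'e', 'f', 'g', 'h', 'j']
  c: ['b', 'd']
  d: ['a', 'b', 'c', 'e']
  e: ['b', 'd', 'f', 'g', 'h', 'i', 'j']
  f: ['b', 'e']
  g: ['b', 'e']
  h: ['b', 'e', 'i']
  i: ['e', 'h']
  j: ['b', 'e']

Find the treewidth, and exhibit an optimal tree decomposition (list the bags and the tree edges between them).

Treewidth 2.
One such decomposition:
Bags: B1 = {b, e, f}  B2 = {b, e, j}  B3 = {b, e, g}  B4 = {b, e, h}  B5 = {b, d, e}  B6 = {a, b, d}  B7 = {e, h, i}  B8 = {b, c, d}
Tree: B1–B2, B2–B3, B2–B4, B1–B5, B5–B6, B4–B7, B6–B8

Each bag holds 3 vertices, so the decomposition has width 2, which upper-bounds the treewidth. For the lower bound, the 3 vertices {b, d, e} are pairwise adjacent, and any tree decomposition puts a clique entirely inside one bag — forcing width ≥ 2. Hence tw(G) = 2 exactly.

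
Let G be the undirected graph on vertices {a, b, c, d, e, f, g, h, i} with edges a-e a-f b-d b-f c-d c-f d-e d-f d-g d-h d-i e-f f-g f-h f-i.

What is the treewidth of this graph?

2

A width-2 tree decomposition is:
Bags: B1 = {d, f, g}  B2 = {c, d, f}  B3 = {d, f, i}  B4 = {b, d, f}  B5 = {d, e, f}  B6 = {d, f, h}  B7 = {a, e, f}
Tree: B1–B2, B1–B3, B3–B4, B3–B5, B5–B6, B5–B7
Each bag holds 3 vertices, so the decomposition has width 2, which upper-bounds the treewidth. On the other hand G contains the 3-clique {d, f, g}. A clique must lie in a single bag of any decomposition, so no decomposition can have width below 2. Combining the bounds, tw(G) = 2.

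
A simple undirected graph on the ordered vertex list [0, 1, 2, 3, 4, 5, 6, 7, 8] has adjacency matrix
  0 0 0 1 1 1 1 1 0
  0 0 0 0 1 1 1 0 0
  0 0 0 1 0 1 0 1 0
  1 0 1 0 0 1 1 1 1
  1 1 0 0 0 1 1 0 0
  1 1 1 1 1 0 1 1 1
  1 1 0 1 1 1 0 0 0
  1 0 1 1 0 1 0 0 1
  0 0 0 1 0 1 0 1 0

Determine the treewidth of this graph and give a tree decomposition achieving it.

Every bag has size at most 4, so the width is 4 − 1 = 3 and tw(G) ≤ 3. For the lower bound, the 4 vertices {1, 4, 5, 6} are pairwise adjacent, and any tree decomposition puts a clique entirely inside one bag — forcing width ≥ 3. Therefore the treewidth is 3.

Treewidth 3.
One such decomposition:
Bags: B1 = {0, 4, 5, 6}  B2 = {0, 3, 5, 6}  B3 = {1, 4, 5, 6}  B4 = {0, 3, 5, 7}  B5 = {2, 3, 5, 7}  B6 = {3, 5, 7, 8}
Tree: B1–B2, B1–B3, B2–B4, B4–B5, B5–B6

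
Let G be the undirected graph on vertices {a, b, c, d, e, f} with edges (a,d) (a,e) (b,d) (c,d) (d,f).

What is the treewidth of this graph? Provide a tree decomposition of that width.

Every bag has size at most 2, so the width is 2 − 1 = 1 and tw(G) ≤ 1. Since G has at least one edge (e.g. d–c), it is not an edgeless graph, so tw(G) ≥ 1. Hence tw(G) = 1 exactly.

Treewidth 1.
Bags: B1 = {c, d}  B2 = {d, f}  B3 = {a, d}  B4 = {b, d}  B5 = {a, e}
Tree: B1–B2, B2–B3, B2–B4, B3–B5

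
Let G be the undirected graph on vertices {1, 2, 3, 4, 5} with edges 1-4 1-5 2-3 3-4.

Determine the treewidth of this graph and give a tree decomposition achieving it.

Every bag has size at most 2, so the width is 2 − 1 = 1 and tw(G) ≤ 1. Since G has at least one edge (e.g. 1–5), it is not an edgeless graph, so tw(G) ≥ 1. Hence tw(G) = 1 exactly.

Treewidth 1.
Bags: B1 = {1, 5}  B2 = {1, 4}  B3 = {3, 4}  B4 = {2, 3}
Tree: B1–B2, B2–B3, B3–B4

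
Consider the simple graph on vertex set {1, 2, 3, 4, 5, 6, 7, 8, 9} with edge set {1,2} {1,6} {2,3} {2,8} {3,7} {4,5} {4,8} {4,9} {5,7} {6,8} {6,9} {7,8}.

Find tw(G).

3

A width-3 tree decomposition is:
Bags: B1 = {4, 5, 6, 9}  B2 = {4, 5, 6, 8}  B3 = {5, 6, 7, 8}  B4 = {1, 6, 7, 8}  B5 = {1, 2, 7, 8}  B6 = {1, 2, 3, 7}
Tree: B1–B2, B2–B3, B3–B4, B4–B5, B5–B6
The largest bag has 4 vertices, giving width 3; this decomposition certifies tw(G) ≤ 3. For the lower bound: the 4 vertex sets {4,5,9}, {6}, {8}, {1,2,3,7} are disjoint, each induces a connected subgraph, and every pair is joined by at least one edge of G. Contracting each set to a single vertex therefore yields K_{4} as a minor, and since treewidth is minor-monotone, tw(G) ≥ tw(K_{4}) = 3. Combining the bounds, tw(G) = 3.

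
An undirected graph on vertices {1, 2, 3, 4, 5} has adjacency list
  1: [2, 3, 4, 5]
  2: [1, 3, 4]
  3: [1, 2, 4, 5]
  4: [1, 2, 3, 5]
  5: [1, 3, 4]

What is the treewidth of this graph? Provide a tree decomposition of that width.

The largest bag has 4 vertices, giving width 3; this decomposition certifies tw(G) ≤ 3. Conversely, {1, 2, 3, 4} is a clique of size 4, and the vertices of any clique must share a bag in every tree decomposition; so some bag has ≥ 4 vertices and tw(G) ≥ 3. Therefore the treewidth is 3.

Treewidth 3.
One such decomposition:
Bags: B1 = {1, 3, 4, 5}  B2 = {1, 2, 3, 4}
Tree: B1–B2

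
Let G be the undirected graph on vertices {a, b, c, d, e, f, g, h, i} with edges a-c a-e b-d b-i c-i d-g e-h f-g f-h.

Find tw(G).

A width-2 tree decomposition is:
Bags: B1 = {a, e, h}  B2 = {a, c, h}  B3 = {c, h, i}  B4 = {b, h, i}  B5 = {b, d, h}  B6 = {d, g, h}  B7 = {f, g, h}
Tree: B1–B2, B2–B3, B3–B4, B4–B5, B5–B6, B6–B7
Each bag holds 3 vertices, so the decomposition has width 2, which upper-bounds the treewidth. The edges h–e–a–c–i–b–d–g–f–h form a cycle, so G is not a tree and its treewidth is at least 2. Hence tw(G) = 2 exactly.

2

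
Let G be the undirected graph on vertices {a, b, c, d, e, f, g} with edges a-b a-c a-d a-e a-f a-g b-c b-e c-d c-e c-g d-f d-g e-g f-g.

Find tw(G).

A width-3 tree decomposition is:
Bags: B1 = {a, b, c, e}  B2 = {a, c, e, g}  B3 = {a, c, d, g}  B4 = {a, d, f, g}
Tree: B1–B2, B2–B3, B3–B4
Each bag holds 4 vertices, so the decomposition has width 3, which upper-bounds the treewidth. On the other hand G contains the 4-clique {a, c, d, g}. A clique must lie in a single bag of any decomposition, so no decomposition can have width below 3. Therefore the treewidth is 3.

3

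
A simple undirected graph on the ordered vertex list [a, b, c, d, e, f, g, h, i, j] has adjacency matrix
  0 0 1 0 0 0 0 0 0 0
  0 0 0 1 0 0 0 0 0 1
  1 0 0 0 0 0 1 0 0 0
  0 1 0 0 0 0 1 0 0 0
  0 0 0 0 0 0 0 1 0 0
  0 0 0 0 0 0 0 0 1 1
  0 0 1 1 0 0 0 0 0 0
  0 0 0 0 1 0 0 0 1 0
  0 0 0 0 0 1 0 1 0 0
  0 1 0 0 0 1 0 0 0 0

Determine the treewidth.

1

A width-1 tree decomposition is:
Bags: B1 = {a, c}  B2 = {c, g}  B3 = {d, g}  B4 = {b, d}  B5 = {b, j}  B6 = {f, j}  B7 = {f, i}  B8 = {h, i}  B9 = {e, h}
Tree: B1–B2, B2–B3, B3–B4, B4–B5, B5–B6, B6–B7, B7–B8, B8–B9
The largest bag has 2 vertices, giving width 1; this decomposition certifies tw(G) ≤ 1. Any graph with an edge has treewidth ≥ 1, and G has the edge a–c. Therefore the treewidth is 1.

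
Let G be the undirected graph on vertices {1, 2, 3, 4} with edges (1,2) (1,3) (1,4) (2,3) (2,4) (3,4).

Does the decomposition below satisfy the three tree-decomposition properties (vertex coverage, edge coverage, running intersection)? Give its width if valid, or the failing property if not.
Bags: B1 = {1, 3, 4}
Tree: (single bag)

A tree decomposition must satisfy three properties: every vertex lies in some bag; for every edge, both endpoints lie together in some bag; and for every vertex, the bags containing it form a connected subtree. Here vertex 2 appears in no bag, so the decomposition is invalid.

No — vertex 2 appears in no bag.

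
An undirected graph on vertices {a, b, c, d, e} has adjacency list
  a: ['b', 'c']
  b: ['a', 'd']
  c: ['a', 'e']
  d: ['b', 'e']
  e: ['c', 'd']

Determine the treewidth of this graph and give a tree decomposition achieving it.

Treewidth 2.
One such decomposition:
Bags: B1 = {a, b, c}  B2 = {b, c, d}  B3 = {c, d, e}
Tree: B1–B2, B2–B3

Each bag holds 3 vertices, so the decomposition has width 2, which upper-bounds the treewidth. The edges c–a–b–d–e–c form a cycle, so G is not a tree and its treewidth is at least 2. Hence tw(G) = 2 exactly.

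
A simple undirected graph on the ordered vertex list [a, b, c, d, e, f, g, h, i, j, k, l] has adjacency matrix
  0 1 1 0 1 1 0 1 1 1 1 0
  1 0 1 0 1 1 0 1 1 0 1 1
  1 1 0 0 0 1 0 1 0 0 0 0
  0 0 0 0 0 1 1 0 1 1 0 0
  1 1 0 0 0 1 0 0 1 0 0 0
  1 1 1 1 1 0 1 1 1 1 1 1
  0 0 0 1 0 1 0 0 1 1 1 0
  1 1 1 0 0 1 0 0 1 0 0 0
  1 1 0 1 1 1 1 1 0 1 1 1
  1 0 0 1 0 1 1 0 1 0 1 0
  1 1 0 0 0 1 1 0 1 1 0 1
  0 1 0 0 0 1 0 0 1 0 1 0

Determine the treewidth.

4

A width-4 tree decomposition is:
Bags: B1 = {a, f, i, j, k}  B2 = {a, b, f, i, k}  B3 = {a, b, e, f, i}  B4 = {b, f, i, k, l}  B5 = {a, b, f, h, i}  B6 = {f, g, i, j, k}  B7 = {a, b, c, f, h}  B8 = {d, f, g, i, j}
Tree: B1–B2, B2–B3, B2–B4, B3–B5, B1–B6, B5–B7, B6–B8
Each bag holds 5 vertices, so the decomposition has width 4, which upper-bounds the treewidth. Conversely, {a, b, c, f, h} is a clique of size 5, and the vertices of any clique must share a bag in every tree decomposition; so some bag has ≥ 5 vertices and tw(G) ≥ 4. The upper and lower bounds meet at 4, so that is the treewidth.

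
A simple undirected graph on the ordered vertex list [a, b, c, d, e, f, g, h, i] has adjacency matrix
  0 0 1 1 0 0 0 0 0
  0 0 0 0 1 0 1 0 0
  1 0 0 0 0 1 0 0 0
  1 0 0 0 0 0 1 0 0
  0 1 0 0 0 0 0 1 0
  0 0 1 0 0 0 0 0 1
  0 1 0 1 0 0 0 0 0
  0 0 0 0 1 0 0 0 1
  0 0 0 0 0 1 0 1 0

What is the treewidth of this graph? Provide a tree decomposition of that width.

Each bag holds 3 vertices, so the decomposition has width 2, which upper-bounds the treewidth. Since c–a–d–g–b–e–h–i–f–c is a cycle in G, G is not acyclic. Forests are exactly the graphs of treewidth ≤ 1, so tw(G) ≥ 2. The upper and lower bounds meet at 2, so that is the treewidth.

Treewidth 2.
Bags: B1 = {a, c, d}  B2 = {c, d, g}  B3 = {b, c, g}  B4 = {b, c, e}  B5 = {c, e, h}  B6 = {c, h, i}  B7 = {c, f, i}
Tree: B1–B2, B2–B3, B3–B4, B4–B5, B5–B6, B6–B7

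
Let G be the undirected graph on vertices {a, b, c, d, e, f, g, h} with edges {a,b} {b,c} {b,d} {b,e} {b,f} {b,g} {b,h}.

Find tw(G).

1

A width-1 tree decomposition is:
Bags: B1 = {b, g}  B2 = {a, b}  B3 = {b, c}  B4 = {b, e}  B5 = {b, h}  B6 = {b, f}  B7 = {b, d}
Tree: B1–B2, B1–B3, B1–B4, B3–B5, B3–B6, B6–B7
Each bag holds 2 vertices, so the decomposition has width 1, which upper-bounds the treewidth. Any graph with an edge has treewidth ≥ 1, and G has the edge g–b. Combining the bounds, tw(G) = 1.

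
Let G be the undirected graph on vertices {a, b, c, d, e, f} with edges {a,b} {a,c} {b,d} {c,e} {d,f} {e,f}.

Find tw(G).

2

A width-2 tree decomposition is:
Bags: B1 = {a, b, c}  B2 = {b, c, e}  B3 = {b, e, f}  B4 = {b, d, f}
Tree: B1–B2, B2–B3, B3–B4
Every bag has size at most 3, so the width is 3 − 1 = 2 and tw(G) ≤ 2. Since b–a–c–e–f–d–b is a cycle in G, G is not acyclic. Forests are exactly the graphs of treewidth ≤ 1, so tw(G) ≥ 2. Combining the bounds, tw(G) = 2.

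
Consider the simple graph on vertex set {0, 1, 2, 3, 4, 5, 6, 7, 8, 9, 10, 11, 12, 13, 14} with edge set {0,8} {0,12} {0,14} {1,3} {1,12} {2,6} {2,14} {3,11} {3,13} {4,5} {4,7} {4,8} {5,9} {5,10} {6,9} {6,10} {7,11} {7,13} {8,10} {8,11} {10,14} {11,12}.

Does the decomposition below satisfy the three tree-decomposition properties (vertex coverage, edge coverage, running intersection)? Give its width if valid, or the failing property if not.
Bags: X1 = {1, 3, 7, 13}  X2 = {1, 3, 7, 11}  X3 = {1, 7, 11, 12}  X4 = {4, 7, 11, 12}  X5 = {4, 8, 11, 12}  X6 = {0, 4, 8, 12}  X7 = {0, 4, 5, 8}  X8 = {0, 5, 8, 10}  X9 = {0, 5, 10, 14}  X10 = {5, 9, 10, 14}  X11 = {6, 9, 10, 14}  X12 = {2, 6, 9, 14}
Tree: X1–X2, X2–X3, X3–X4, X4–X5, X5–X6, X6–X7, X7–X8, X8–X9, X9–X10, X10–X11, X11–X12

Checking the three conditions: (i) the bags cover all of {0, 1, 2, 3, 4, 5, 6, 7, 8, 9, 10, 11, 12, 13, 14}; (ii) for each edge, some bag contains both endpoints; (iii) the bags containing any fixed vertex form a subtree. All hold, so the decomposition is valid with width 4 − 1 = 3.

Yes; width 3.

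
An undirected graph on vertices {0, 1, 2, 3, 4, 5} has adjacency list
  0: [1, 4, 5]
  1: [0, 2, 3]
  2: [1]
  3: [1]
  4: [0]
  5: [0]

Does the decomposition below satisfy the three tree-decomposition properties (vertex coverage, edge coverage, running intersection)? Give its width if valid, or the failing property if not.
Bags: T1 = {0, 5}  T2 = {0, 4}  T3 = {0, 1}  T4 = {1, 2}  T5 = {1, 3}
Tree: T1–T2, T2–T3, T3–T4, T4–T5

Yes; width 1.

Checking the three conditions: (i) the bags cover all of {0, 1, 2, 3, 4, 5}; (ii) for each edge, some bag contains both endpoints; (iii) the bags containing any fixed vertex form a subtree. All hold, so the decomposition is valid with width 2 − 1 = 1.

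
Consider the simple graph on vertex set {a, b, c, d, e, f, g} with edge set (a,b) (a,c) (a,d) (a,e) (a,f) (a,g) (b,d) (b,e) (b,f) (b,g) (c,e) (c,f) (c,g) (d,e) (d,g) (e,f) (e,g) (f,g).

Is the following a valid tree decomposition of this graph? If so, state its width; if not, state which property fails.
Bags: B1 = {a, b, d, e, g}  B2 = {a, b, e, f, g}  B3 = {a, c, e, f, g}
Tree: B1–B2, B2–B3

Yes; width 4.

Checking the three conditions: (i) the bags cover all of {a, b, c, d, e, f, g}; (ii) for each edge, some bag contains both endpoints; (iii) the bags containing any fixed vertex form a subtree. All hold, so the decomposition is valid with width 5 − 1 = 4.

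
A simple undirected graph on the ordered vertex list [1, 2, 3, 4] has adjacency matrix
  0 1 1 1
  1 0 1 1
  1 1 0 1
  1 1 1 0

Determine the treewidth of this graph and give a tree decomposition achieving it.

Treewidth 3.
One such decomposition:
Bags: B1 = {1, 2, 3, 4}
Tree: (single bag)

With just one bag of size 4, the width is 4 − 1 = 3, so tw(G) ≤ 3. On the other hand G contains the 4-clique {1, 2, 3, 4}. A clique must lie in a single bag of any decomposition, so no decomposition can have width below 3. Hence tw(G) = 3 exactly.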